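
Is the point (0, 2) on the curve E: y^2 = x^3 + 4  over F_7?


Check whether y^2 = x^3 + 0 x + 4 (mod 7) for (x, y) = (0, 2).
LHS: y^2 = 2^2 mod 7 = 4
RHS: x^3 + 0 x + 4 = 0^3 + 0*0 + 4 mod 7 = 4
LHS = RHS

Yes, on the curve


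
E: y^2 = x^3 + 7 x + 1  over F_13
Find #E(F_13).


For each x in F_13, count y with y^2 = x^3 + 7 x + 1 mod 13:
  x = 0: RHS = 1, y in [1, 12]  -> 2 point(s)
  x = 1: RHS = 9, y in [3, 10]  -> 2 point(s)
  x = 2: RHS = 10, y in [6, 7]  -> 2 point(s)
  x = 3: RHS = 10, y in [6, 7]  -> 2 point(s)
  x = 6: RHS = 12, y in [5, 8]  -> 2 point(s)
  x = 7: RHS = 3, y in [4, 9]  -> 2 point(s)
  x = 8: RHS = 10, y in [6, 7]  -> 2 point(s)
  x = 9: RHS = 0, y in [0]  -> 1 point(s)
Affine points: 15. Add the point at infinity: total = 16.

#E(F_13) = 16


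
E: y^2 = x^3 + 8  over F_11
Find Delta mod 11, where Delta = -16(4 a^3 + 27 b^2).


4 a^3 + 27 b^2 = 4*0^3 + 27*8^2 = 0 + 1728 = 1728
Delta = -16 * (1728) = -27648
Delta mod 11 = 6

Delta = 6 (mod 11)


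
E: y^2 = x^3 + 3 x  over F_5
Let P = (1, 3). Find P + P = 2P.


Doubling: s = (3 x1^2 + a) / (2 y1)
s = (3*1^2 + 3) / (2*3) mod 5 = 1
x3 = s^2 - 2 x1 mod 5 = 1^2 - 2*1 = 4
y3 = s (x1 - x3) - y1 mod 5 = 1 * (1 - 4) - 3 = 4

2P = (4, 4)


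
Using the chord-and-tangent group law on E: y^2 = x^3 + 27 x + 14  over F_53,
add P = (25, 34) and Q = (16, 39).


P != Q, so use the chord formula.
s = (y2 - y1) / (x2 - x1) = (5) / (44) mod 53 = 23
x3 = s^2 - x1 - x2 mod 53 = 23^2 - 25 - 16 = 11
y3 = s (x1 - x3) - y1 mod 53 = 23 * (25 - 11) - 34 = 23

P + Q = (11, 23)


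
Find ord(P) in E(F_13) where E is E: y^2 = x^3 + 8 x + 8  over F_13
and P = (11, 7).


Compute successive multiples of P until we hit O:
  1P = (11, 7)
  2P = (1, 11)
  3P = (10, 3)
  4P = (8, 5)
  5P = (6, 5)
  6P = (5, 11)
  7P = (9, 9)
  8P = (7, 2)
  ... (continuing to 20P)
  20P = O

ord(P) = 20


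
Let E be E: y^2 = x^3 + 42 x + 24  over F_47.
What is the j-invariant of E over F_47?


Delta = -16(4 a^3 + 27 b^2) mod 47 = 43
-1728 * (4 a)^3 = -1728 * (4*42)^3 mod 47 = 31
j = 31 * 43^(-1) mod 47 = 4

j = 4 (mod 47)


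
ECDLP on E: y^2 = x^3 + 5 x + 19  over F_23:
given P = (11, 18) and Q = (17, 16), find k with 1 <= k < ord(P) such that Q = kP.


Enumerate multiples of P until we hit Q = (17, 16):
  1P = (11, 18)
  2P = (1, 5)
  3P = (12, 6)
  4P = (6, 14)
  5P = (14, 21)
  6P = (22, 17)
  7P = (17, 16)
Match found at i = 7.

k = 7


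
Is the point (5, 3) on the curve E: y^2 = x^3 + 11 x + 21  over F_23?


Check whether y^2 = x^3 + 11 x + 21 (mod 23) for (x, y) = (5, 3).
LHS: y^2 = 3^2 mod 23 = 9
RHS: x^3 + 11 x + 21 = 5^3 + 11*5 + 21 mod 23 = 17
LHS != RHS

No, not on the curve


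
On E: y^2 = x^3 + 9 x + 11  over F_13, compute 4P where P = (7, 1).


k = 4 = 100_2 (binary, LSB first: 001)
Double-and-add from P = (7, 1):
  bit 0 = 0: acc unchanged = O
  bit 1 = 0: acc unchanged = O
  bit 2 = 1: acc = O + (12, 1) = (12, 1)

4P = (12, 1)


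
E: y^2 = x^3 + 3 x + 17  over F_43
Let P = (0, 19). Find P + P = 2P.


Doubling: s = (3 x1^2 + a) / (2 y1)
s = (3*0^2 + 3) / (2*19) mod 43 = 8
x3 = s^2 - 2 x1 mod 43 = 8^2 - 2*0 = 21
y3 = s (x1 - x3) - y1 mod 43 = 8 * (0 - 21) - 19 = 28

2P = (21, 28)


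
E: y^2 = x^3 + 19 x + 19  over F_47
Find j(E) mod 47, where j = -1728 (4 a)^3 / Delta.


Delta = -16(4 a^3 + 27 b^2) mod 47 = 45
-1728 * (4 a)^3 = -1728 * (4*19)^3 mod 47 = 3
j = 3 * 45^(-1) mod 47 = 22

j = 22 (mod 47)


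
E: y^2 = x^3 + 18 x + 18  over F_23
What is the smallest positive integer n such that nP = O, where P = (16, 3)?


Compute successive multiples of P until we hit O:
  1P = (16, 3)
  2P = (17, 4)
  3P = (14, 22)
  4P = (20, 12)
  5P = (5, 16)
  6P = (11, 12)
  7P = (2, 4)
  8P = (7, 21)
  ... (continuing to 27P)
  27P = O

ord(P) = 27


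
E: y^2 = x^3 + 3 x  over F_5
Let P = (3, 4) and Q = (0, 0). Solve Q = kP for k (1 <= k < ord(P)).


Enumerate multiples of P until we hit Q = (0, 0):
  1P = (3, 4)
  2P = (4, 1)
  3P = (2, 3)
  4P = (1, 3)
  5P = (0, 0)
Match found at i = 5.

k = 5


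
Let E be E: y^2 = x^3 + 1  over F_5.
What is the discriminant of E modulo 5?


4 a^3 + 27 b^2 = 4*0^3 + 27*1^2 = 0 + 27 = 27
Delta = -16 * (27) = -432
Delta mod 5 = 3

Delta = 3 (mod 5)


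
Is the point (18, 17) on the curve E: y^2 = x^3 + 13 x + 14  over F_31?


Check whether y^2 = x^3 + 13 x + 14 (mod 31) for (x, y) = (18, 17).
LHS: y^2 = 17^2 mod 31 = 10
RHS: x^3 + 13 x + 14 = 18^3 + 13*18 + 14 mod 31 = 4
LHS != RHS

No, not on the curve


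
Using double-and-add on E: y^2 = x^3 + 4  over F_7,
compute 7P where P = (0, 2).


k = 7 = 111_2 (binary, LSB first: 111)
Double-and-add from P = (0, 2):
  bit 0 = 1: acc = O + (0, 2) = (0, 2)
  bit 1 = 1: acc = (0, 2) + (0, 5) = O
  bit 2 = 1: acc = O + (0, 2) = (0, 2)

7P = (0, 2)


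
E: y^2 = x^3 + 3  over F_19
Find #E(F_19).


For each x in F_19, count y with y^2 = x^3 + 0 x + 3 mod 19:
  x = 1: RHS = 4, y in [2, 17]  -> 2 point(s)
  x = 2: RHS = 11, y in [7, 12]  -> 2 point(s)
  x = 3: RHS = 11, y in [7, 12]  -> 2 point(s)
  x = 7: RHS = 4, y in [2, 17]  -> 2 point(s)
  x = 11: RHS = 4, y in [2, 17]  -> 2 point(s)
  x = 14: RHS = 11, y in [7, 12]  -> 2 point(s)
Affine points: 12. Add the point at infinity: total = 13.

#E(F_19) = 13


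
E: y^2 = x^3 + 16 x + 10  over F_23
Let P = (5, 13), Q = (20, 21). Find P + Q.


P != Q, so use the chord formula.
s = (y2 - y1) / (x2 - x1) = (8) / (15) mod 23 = 22
x3 = s^2 - x1 - x2 mod 23 = 22^2 - 5 - 20 = 22
y3 = s (x1 - x3) - y1 mod 23 = 22 * (5 - 22) - 13 = 4

P + Q = (22, 4)


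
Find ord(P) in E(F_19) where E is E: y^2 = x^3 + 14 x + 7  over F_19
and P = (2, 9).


Compute successive multiples of P until we hit O:
  1P = (2, 9)
  2P = (7, 7)
  3P = (17, 16)
  4P = (9, 8)
  5P = (15, 1)
  6P = (8, 2)
  7P = (13, 7)
  8P = (10, 8)
  ... (continuing to 22P)
  22P = O

ord(P) = 22


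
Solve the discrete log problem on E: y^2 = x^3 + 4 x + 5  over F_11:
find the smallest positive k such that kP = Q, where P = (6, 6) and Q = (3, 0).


Enumerate multiples of P until we hit Q = (3, 0):
  1P = (6, 6)
  2P = (3, 0)
Match found at i = 2.

k = 2


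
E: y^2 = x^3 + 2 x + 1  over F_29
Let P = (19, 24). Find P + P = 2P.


Doubling: s = (3 x1^2 + a) / (2 y1)
s = (3*19^2 + 2) / (2*24) mod 29 = 22
x3 = s^2 - 2 x1 mod 29 = 22^2 - 2*19 = 11
y3 = s (x1 - x3) - y1 mod 29 = 22 * (19 - 11) - 24 = 7

2P = (11, 7)


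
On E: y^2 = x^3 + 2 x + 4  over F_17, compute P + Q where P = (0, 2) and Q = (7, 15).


P != Q, so use the chord formula.
s = (y2 - y1) / (x2 - x1) = (13) / (7) mod 17 = 14
x3 = s^2 - x1 - x2 mod 17 = 14^2 - 0 - 7 = 2
y3 = s (x1 - x3) - y1 mod 17 = 14 * (0 - 2) - 2 = 4

P + Q = (2, 4)


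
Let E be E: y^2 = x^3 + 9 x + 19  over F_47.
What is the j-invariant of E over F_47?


Delta = -16(4 a^3 + 27 b^2) mod 47 = 9
-1728 * (4 a)^3 = -1728 * (4*9)^3 mod 47 = 23
j = 23 * 9^(-1) mod 47 = 13

j = 13 (mod 47)


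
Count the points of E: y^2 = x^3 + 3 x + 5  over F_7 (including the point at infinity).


For each x in F_7, count y with y^2 = x^3 + 3 x + 5 mod 7:
  x = 1: RHS = 2, y in [3, 4]  -> 2 point(s)
  x = 4: RHS = 4, y in [2, 5]  -> 2 point(s)
  x = 6: RHS = 1, y in [1, 6]  -> 2 point(s)
Affine points: 6. Add the point at infinity: total = 7.

#E(F_7) = 7


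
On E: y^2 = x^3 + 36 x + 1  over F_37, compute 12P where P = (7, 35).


k = 12 = 1100_2 (binary, LSB first: 0011)
Double-and-add from P = (7, 35):
  bit 0 = 0: acc unchanged = O
  bit 1 = 0: acc unchanged = O
  bit 2 = 1: acc = O + (20, 10) = (20, 10)
  bit 3 = 1: acc = (20, 10) + (23, 34) = (21, 19)

12P = (21, 19)


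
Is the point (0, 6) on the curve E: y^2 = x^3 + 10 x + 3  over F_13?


Check whether y^2 = x^3 + 10 x + 3 (mod 13) for (x, y) = (0, 6).
LHS: y^2 = 6^2 mod 13 = 10
RHS: x^3 + 10 x + 3 = 0^3 + 10*0 + 3 mod 13 = 3
LHS != RHS

No, not on the curve


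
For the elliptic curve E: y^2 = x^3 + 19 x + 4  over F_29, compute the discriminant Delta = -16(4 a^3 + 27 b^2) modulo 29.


4 a^3 + 27 b^2 = 4*19^3 + 27*4^2 = 27436 + 432 = 27868
Delta = -16 * (27868) = -445888
Delta mod 29 = 16

Delta = 16 (mod 29)


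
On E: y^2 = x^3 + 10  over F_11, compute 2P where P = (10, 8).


k = 2 = 10_2 (binary, LSB first: 01)
Double-and-add from P = (10, 8):
  bit 0 = 0: acc unchanged = O
  bit 1 = 1: acc = O + (5, 6) = (5, 6)

2P = (5, 6)


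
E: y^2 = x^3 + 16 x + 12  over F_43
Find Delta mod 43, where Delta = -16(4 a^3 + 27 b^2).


4 a^3 + 27 b^2 = 4*16^3 + 27*12^2 = 16384 + 3888 = 20272
Delta = -16 * (20272) = -324352
Delta mod 43 = 40

Delta = 40 (mod 43)


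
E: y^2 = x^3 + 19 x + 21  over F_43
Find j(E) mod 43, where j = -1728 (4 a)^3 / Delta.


Delta = -16(4 a^3 + 27 b^2) mod 43 = 32
-1728 * (4 a)^3 = -1728 * (4*19)^3 mod 43 = 2
j = 2 * 32^(-1) mod 43 = 35

j = 35 (mod 43)


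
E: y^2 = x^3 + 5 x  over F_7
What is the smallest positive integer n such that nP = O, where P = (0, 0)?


Compute successive multiples of P until we hit O:
  1P = (0, 0)
  2P = O

ord(P) = 2


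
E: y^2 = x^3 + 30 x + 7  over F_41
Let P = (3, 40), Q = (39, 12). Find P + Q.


P != Q, so use the chord formula.
s = (y2 - y1) / (x2 - x1) = (13) / (36) mod 41 = 22
x3 = s^2 - x1 - x2 mod 41 = 22^2 - 3 - 39 = 32
y3 = s (x1 - x3) - y1 mod 41 = 22 * (3 - 32) - 40 = 19

P + Q = (32, 19)


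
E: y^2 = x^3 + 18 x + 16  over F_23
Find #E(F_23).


For each x in F_23, count y with y^2 = x^3 + 18 x + 16 mod 23:
  x = 0: RHS = 16, y in [4, 19]  -> 2 point(s)
  x = 1: RHS = 12, y in [9, 14]  -> 2 point(s)
  x = 5: RHS = 1, y in [1, 22]  -> 2 point(s)
  x = 6: RHS = 18, y in [8, 15]  -> 2 point(s)
  x = 7: RHS = 2, y in [5, 18]  -> 2 point(s)
  x = 10: RHS = 0, y in [0]  -> 1 point(s)
  x = 11: RHS = 4, y in [2, 21]  -> 2 point(s)
  x = 13: RHS = 9, y in [3, 20]  -> 2 point(s)
  x = 15: RHS = 4, y in [2, 21]  -> 2 point(s)
  x = 18: RHS = 8, y in [10, 13]  -> 2 point(s)
  x = 19: RHS = 18, y in [8, 15]  -> 2 point(s)
  x = 20: RHS = 4, y in [2, 21]  -> 2 point(s)
  x = 21: RHS = 18, y in [8, 15]  -> 2 point(s)
Affine points: 25. Add the point at infinity: total = 26.

#E(F_23) = 26


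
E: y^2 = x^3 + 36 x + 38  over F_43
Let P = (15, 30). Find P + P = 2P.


Doubling: s = (3 x1^2 + a) / (2 y1)
s = (3*15^2 + 36) / (2*30) mod 43 = 14
x3 = s^2 - 2 x1 mod 43 = 14^2 - 2*15 = 37
y3 = s (x1 - x3) - y1 mod 43 = 14 * (15 - 37) - 30 = 6

2P = (37, 6)


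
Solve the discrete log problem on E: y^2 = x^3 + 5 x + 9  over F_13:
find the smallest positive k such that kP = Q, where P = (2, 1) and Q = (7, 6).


Enumerate multiples of P until we hit Q = (7, 6):
  1P = (2, 1)
  2P = (0, 3)
  3P = (12, 9)
  4P = (9, 9)
  5P = (11, 11)
  6P = (3, 8)
  7P = (5, 4)
  8P = (7, 7)
  9P = (7, 6)
Match found at i = 9.

k = 9


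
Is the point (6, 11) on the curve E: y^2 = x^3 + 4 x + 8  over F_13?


Check whether y^2 = x^3 + 4 x + 8 (mod 13) for (x, y) = (6, 11).
LHS: y^2 = 11^2 mod 13 = 4
RHS: x^3 + 4 x + 8 = 6^3 + 4*6 + 8 mod 13 = 1
LHS != RHS

No, not on the curve


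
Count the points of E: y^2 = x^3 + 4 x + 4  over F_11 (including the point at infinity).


For each x in F_11, count y with y^2 = x^3 + 4 x + 4 mod 11:
  x = 0: RHS = 4, y in [2, 9]  -> 2 point(s)
  x = 1: RHS = 9, y in [3, 8]  -> 2 point(s)
  x = 2: RHS = 9, y in [3, 8]  -> 2 point(s)
  x = 7: RHS = 1, y in [1, 10]  -> 2 point(s)
  x = 8: RHS = 9, y in [3, 8]  -> 2 point(s)
Affine points: 10. Add the point at infinity: total = 11.

#E(F_11) = 11


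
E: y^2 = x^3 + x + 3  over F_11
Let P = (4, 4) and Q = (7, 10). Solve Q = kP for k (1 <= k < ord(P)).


Enumerate multiples of P until we hit Q = (7, 10):
  1P = (4, 4)
  2P = (7, 1)
  3P = (1, 4)
  4P = (6, 7)
  5P = (6, 4)
  6P = (1, 7)
  7P = (7, 10)
Match found at i = 7.

k = 7


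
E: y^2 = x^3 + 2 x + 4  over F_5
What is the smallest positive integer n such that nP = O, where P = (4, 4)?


Compute successive multiples of P until we hit O:
  1P = (4, 4)
  2P = (2, 1)
  3P = (0, 2)
  4P = (0, 3)
  5P = (2, 4)
  6P = (4, 1)
  7P = O

ord(P) = 7


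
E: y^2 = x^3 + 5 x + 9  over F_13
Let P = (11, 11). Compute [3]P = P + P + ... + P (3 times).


k = 3 = 11_2 (binary, LSB first: 11)
Double-and-add from P = (11, 11):
  bit 0 = 1: acc = O + (11, 11) = (11, 11)
  bit 1 = 1: acc = (11, 11) + (5, 9) = (0, 10)

3P = (0, 10)


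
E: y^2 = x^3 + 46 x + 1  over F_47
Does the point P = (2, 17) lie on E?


Check whether y^2 = x^3 + 46 x + 1 (mod 47) for (x, y) = (2, 17).
LHS: y^2 = 17^2 mod 47 = 7
RHS: x^3 + 46 x + 1 = 2^3 + 46*2 + 1 mod 47 = 7
LHS = RHS

Yes, on the curve


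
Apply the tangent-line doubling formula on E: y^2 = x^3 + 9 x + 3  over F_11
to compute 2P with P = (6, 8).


Doubling: s = (3 x1^2 + a) / (2 y1)
s = (3*6^2 + 9) / (2*8) mod 11 = 8
x3 = s^2 - 2 x1 mod 11 = 8^2 - 2*6 = 8
y3 = s (x1 - x3) - y1 mod 11 = 8 * (6 - 8) - 8 = 9

2P = (8, 9)


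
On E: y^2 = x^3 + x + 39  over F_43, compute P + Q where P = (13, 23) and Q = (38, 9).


P != Q, so use the chord formula.
s = (y2 - y1) / (x2 - x1) = (29) / (25) mod 43 = 39
x3 = s^2 - x1 - x2 mod 43 = 39^2 - 13 - 38 = 8
y3 = s (x1 - x3) - y1 mod 43 = 39 * (13 - 8) - 23 = 0

P + Q = (8, 0)


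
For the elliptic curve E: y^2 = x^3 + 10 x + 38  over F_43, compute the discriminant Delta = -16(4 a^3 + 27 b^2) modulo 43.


4 a^3 + 27 b^2 = 4*10^3 + 27*38^2 = 4000 + 38988 = 42988
Delta = -16 * (42988) = -687808
Delta mod 43 = 20

Delta = 20 (mod 43)


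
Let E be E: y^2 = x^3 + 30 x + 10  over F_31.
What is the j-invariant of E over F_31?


Delta = -16(4 a^3 + 27 b^2) mod 31 = 16
-1728 * (4 a)^3 = -1728 * (4*30)^3 mod 31 = 15
j = 15 * 16^(-1) mod 31 = 30

j = 30 (mod 31)


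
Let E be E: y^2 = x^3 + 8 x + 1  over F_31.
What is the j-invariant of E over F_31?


Delta = -16(4 a^3 + 27 b^2) mod 31 = 1
-1728 * (4 a)^3 = -1728 * (4*8)^3 mod 31 = 8
j = 8 * 1^(-1) mod 31 = 8

j = 8 (mod 31)


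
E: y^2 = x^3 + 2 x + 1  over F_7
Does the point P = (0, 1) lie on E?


Check whether y^2 = x^3 + 2 x + 1 (mod 7) for (x, y) = (0, 1).
LHS: y^2 = 1^2 mod 7 = 1
RHS: x^3 + 2 x + 1 = 0^3 + 2*0 + 1 mod 7 = 1
LHS = RHS

Yes, on the curve


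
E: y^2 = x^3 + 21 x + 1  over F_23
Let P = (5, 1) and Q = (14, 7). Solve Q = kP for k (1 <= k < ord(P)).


Enumerate multiples of P until we hit Q = (14, 7):
  1P = (5, 1)
  2P = (17, 21)
  3P = (14, 7)
Match found at i = 3.

k = 3


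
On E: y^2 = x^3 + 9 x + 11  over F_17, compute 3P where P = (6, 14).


k = 3 = 11_2 (binary, LSB first: 11)
Double-and-add from P = (6, 14):
  bit 0 = 1: acc = O + (6, 14) = (6, 14)
  bit 1 = 1: acc = (6, 14) + (7, 14) = (4, 3)

3P = (4, 3)


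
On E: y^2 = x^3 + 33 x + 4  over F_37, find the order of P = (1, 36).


Compute successive multiples of P until we hit O:
  1P = (1, 36)
  2P = (26, 7)
  3P = (31, 21)
  4P = (33, 17)
  5P = (13, 22)
  6P = (11, 25)
  7P = (14, 19)
  8P = (34, 10)
  ... (continuing to 39P)
  39P = O

ord(P) = 39


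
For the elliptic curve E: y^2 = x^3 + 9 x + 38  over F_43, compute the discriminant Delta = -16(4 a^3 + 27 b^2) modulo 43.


4 a^3 + 27 b^2 = 4*9^3 + 27*38^2 = 2916 + 38988 = 41904
Delta = -16 * (41904) = -670464
Delta mod 43 = 35

Delta = 35 (mod 43)


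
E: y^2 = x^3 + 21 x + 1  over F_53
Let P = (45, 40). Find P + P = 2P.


Doubling: s = (3 x1^2 + a) / (2 y1)
s = (3*45^2 + 21) / (2*40) mod 53 = 2
x3 = s^2 - 2 x1 mod 53 = 2^2 - 2*45 = 20
y3 = s (x1 - x3) - y1 mod 53 = 2 * (45 - 20) - 40 = 10

2P = (20, 10)


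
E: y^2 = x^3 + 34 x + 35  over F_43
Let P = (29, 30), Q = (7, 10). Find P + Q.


P != Q, so use the chord formula.
s = (y2 - y1) / (x2 - x1) = (23) / (21) mod 43 = 40
x3 = s^2 - x1 - x2 mod 43 = 40^2 - 29 - 7 = 16
y3 = s (x1 - x3) - y1 mod 43 = 40 * (29 - 16) - 30 = 17

P + Q = (16, 17)


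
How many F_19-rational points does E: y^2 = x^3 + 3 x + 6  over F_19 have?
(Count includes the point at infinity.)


For each x in F_19, count y with y^2 = x^3 + 3 x + 6 mod 19:
  x = 0: RHS = 6, y in [5, 14]  -> 2 point(s)
  x = 2: RHS = 1, y in [1, 18]  -> 2 point(s)
  x = 3: RHS = 4, y in [2, 17]  -> 2 point(s)
  x = 4: RHS = 6, y in [5, 14]  -> 2 point(s)
  x = 7: RHS = 9, y in [3, 16]  -> 2 point(s)
  x = 13: RHS = 0, y in [0]  -> 1 point(s)
  x = 15: RHS = 6, y in [5, 14]  -> 2 point(s)
  x = 17: RHS = 11, y in [7, 12]  -> 2 point(s)
Affine points: 15. Add the point at infinity: total = 16.

#E(F_19) = 16


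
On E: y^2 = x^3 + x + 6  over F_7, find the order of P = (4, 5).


Compute successive multiples of P until we hit O:
  1P = (4, 5)
  2P = (6, 2)
  3P = (1, 1)
  4P = (3, 1)
  5P = (2, 3)
  6P = (2, 4)
  7P = (3, 6)
  8P = (1, 6)
  ... (continuing to 11P)
  11P = O

ord(P) = 11


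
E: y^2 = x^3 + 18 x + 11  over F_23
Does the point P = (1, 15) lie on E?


Check whether y^2 = x^3 + 18 x + 11 (mod 23) for (x, y) = (1, 15).
LHS: y^2 = 15^2 mod 23 = 18
RHS: x^3 + 18 x + 11 = 1^3 + 18*1 + 11 mod 23 = 7
LHS != RHS

No, not on the curve


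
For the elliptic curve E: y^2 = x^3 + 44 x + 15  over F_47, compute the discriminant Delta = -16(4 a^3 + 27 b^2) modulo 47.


4 a^3 + 27 b^2 = 4*44^3 + 27*15^2 = 340736 + 6075 = 346811
Delta = -16 * (346811) = -5548976
Delta mod 47 = 32

Delta = 32 (mod 47)


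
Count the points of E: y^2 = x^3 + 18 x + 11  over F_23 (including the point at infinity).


For each x in F_23, count y with y^2 = x^3 + 18 x + 11 mod 23:
  x = 2: RHS = 9, y in [3, 20]  -> 2 point(s)
  x = 3: RHS = 0, y in [0]  -> 1 point(s)
  x = 4: RHS = 9, y in [3, 20]  -> 2 point(s)
  x = 6: RHS = 13, y in [6, 17]  -> 2 point(s)
  x = 8: RHS = 0, y in [0]  -> 1 point(s)
  x = 10: RHS = 18, y in [8, 15]  -> 2 point(s)
  x = 12: RHS = 0, y in [0]  -> 1 point(s)
  x = 13: RHS = 4, y in [2, 21]  -> 2 point(s)
  x = 16: RHS = 2, y in [5, 18]  -> 2 point(s)
  x = 17: RHS = 9, y in [3, 20]  -> 2 point(s)
  x = 18: RHS = 3, y in [7, 16]  -> 2 point(s)
  x = 19: RHS = 13, y in [6, 17]  -> 2 point(s)
  x = 21: RHS = 13, y in [6, 17]  -> 2 point(s)
Affine points: 23. Add the point at infinity: total = 24.

#E(F_23) = 24


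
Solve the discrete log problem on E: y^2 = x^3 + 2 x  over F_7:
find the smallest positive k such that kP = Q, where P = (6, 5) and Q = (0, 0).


Enumerate multiples of P until we hit Q = (0, 0):
  1P = (6, 5)
  2P = (4, 3)
  3P = (5, 3)
  4P = (0, 0)
Match found at i = 4.

k = 4


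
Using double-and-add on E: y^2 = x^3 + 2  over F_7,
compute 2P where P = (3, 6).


k = 2 = 10_2 (binary, LSB first: 01)
Double-and-add from P = (3, 6):
  bit 0 = 0: acc unchanged = O
  bit 1 = 1: acc = O + (3, 1) = (3, 1)

2P = (3, 1)


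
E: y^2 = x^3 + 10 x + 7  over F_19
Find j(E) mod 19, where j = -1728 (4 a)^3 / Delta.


Delta = -16(4 a^3 + 27 b^2) mod 19 = 9
-1728 * (4 a)^3 = -1728 * (4*10)^3 mod 19 = 8
j = 8 * 9^(-1) mod 19 = 3

j = 3 (mod 19)


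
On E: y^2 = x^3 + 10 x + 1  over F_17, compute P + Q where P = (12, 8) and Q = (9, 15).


P != Q, so use the chord formula.
s = (y2 - y1) / (x2 - x1) = (7) / (14) mod 17 = 9
x3 = s^2 - x1 - x2 mod 17 = 9^2 - 12 - 9 = 9
y3 = s (x1 - x3) - y1 mod 17 = 9 * (12 - 9) - 8 = 2

P + Q = (9, 2)


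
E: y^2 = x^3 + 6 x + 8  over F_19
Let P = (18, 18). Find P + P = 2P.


Doubling: s = (3 x1^2 + a) / (2 y1)
s = (3*18^2 + 6) / (2*18) mod 19 = 5
x3 = s^2 - 2 x1 mod 19 = 5^2 - 2*18 = 8
y3 = s (x1 - x3) - y1 mod 19 = 5 * (18 - 8) - 18 = 13

2P = (8, 13)


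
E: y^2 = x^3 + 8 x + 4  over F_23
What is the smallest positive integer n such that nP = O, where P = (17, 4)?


Compute successive multiples of P until we hit O:
  1P = (17, 4)
  2P = (21, 7)
  3P = (10, 7)
  4P = (22, 8)
  5P = (15, 16)
  6P = (4, 10)
  7P = (18, 0)
  8P = (4, 13)
  ... (continuing to 14P)
  14P = O

ord(P) = 14


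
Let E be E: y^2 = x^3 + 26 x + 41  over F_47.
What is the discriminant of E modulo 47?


4 a^3 + 27 b^2 = 4*26^3 + 27*41^2 = 70304 + 45387 = 115691
Delta = -16 * (115691) = -1851056
Delta mod 47 = 39

Delta = 39 (mod 47)


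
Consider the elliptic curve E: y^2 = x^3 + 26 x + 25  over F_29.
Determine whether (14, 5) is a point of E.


Check whether y^2 = x^3 + 26 x + 25 (mod 29) for (x, y) = (14, 5).
LHS: y^2 = 5^2 mod 29 = 25
RHS: x^3 + 26 x + 25 = 14^3 + 26*14 + 25 mod 29 = 1
LHS != RHS

No, not on the curve


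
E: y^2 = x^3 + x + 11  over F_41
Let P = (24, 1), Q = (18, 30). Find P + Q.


P != Q, so use the chord formula.
s = (y2 - y1) / (x2 - x1) = (29) / (35) mod 41 = 2
x3 = s^2 - x1 - x2 mod 41 = 2^2 - 24 - 18 = 3
y3 = s (x1 - x3) - y1 mod 41 = 2 * (24 - 3) - 1 = 0

P + Q = (3, 0)


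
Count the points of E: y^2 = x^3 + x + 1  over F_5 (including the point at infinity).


For each x in F_5, count y with y^2 = x^3 + 1 x + 1 mod 5:
  x = 0: RHS = 1, y in [1, 4]  -> 2 point(s)
  x = 2: RHS = 1, y in [1, 4]  -> 2 point(s)
  x = 3: RHS = 1, y in [1, 4]  -> 2 point(s)
  x = 4: RHS = 4, y in [2, 3]  -> 2 point(s)
Affine points: 8. Add the point at infinity: total = 9.

#E(F_5) = 9


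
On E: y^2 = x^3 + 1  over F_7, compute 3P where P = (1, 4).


k = 3 = 11_2 (binary, LSB first: 11)
Double-and-add from P = (1, 4):
  bit 0 = 1: acc = O + (1, 4) = (1, 4)
  bit 1 = 1: acc = (1, 4) + (0, 6) = (3, 0)

3P = (3, 0)


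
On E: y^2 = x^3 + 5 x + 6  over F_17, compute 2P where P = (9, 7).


Doubling: s = (3 x1^2 + a) / (2 y1)
s = (3*9^2 + 5) / (2*7) mod 17 = 8
x3 = s^2 - 2 x1 mod 17 = 8^2 - 2*9 = 12
y3 = s (x1 - x3) - y1 mod 17 = 8 * (9 - 12) - 7 = 3

2P = (12, 3)


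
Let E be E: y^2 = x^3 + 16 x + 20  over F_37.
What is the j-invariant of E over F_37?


Delta = -16(4 a^3 + 27 b^2) mod 37 = 28
-1728 * (4 a)^3 = -1728 * (4*16)^3 mod 37 = 26
j = 26 * 28^(-1) mod 37 = 30

j = 30 (mod 37)


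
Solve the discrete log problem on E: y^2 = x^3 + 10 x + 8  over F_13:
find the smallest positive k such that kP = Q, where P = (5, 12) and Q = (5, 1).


Enumerate multiples of P until we hit Q = (5, 1):
  1P = (5, 12)
  2P = (12, 6)
  3P = (10, 9)
  4P = (2, 7)
  5P = (3, 0)
  6P = (2, 6)
  7P = (10, 4)
  8P = (12, 7)
  9P = (5, 1)
Match found at i = 9.

k = 9


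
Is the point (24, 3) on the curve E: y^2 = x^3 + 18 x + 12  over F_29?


Check whether y^2 = x^3 + 18 x + 12 (mod 29) for (x, y) = (24, 3).
LHS: y^2 = 3^2 mod 29 = 9
RHS: x^3 + 18 x + 12 = 24^3 + 18*24 + 12 mod 29 = 0
LHS != RHS

No, not on the curve


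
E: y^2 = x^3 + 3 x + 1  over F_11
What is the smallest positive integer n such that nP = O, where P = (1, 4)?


Compute successive multiples of P until we hit O:
  1P = (1, 4)
  2P = (2, 9)
  3P = (0, 1)
  4P = (8, 8)
  5P = (3, 9)
  6P = (5, 8)
  7P = (6, 2)
  8P = (9, 8)
  ... (continuing to 18P)
  18P = O

ord(P) = 18


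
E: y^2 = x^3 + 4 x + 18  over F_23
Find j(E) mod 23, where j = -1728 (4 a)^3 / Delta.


Delta = -16(4 a^3 + 27 b^2) mod 23 = 8
-1728 * (4 a)^3 = -1728 * (4*4)^3 mod 23 = 17
j = 17 * 8^(-1) mod 23 = 5

j = 5 (mod 23)


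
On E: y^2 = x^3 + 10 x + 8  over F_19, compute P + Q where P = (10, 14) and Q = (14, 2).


P != Q, so use the chord formula.
s = (y2 - y1) / (x2 - x1) = (7) / (4) mod 19 = 16
x3 = s^2 - x1 - x2 mod 19 = 16^2 - 10 - 14 = 4
y3 = s (x1 - x3) - y1 mod 19 = 16 * (10 - 4) - 14 = 6

P + Q = (4, 6)


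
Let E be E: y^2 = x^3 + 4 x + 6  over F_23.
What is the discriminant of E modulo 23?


4 a^3 + 27 b^2 = 4*4^3 + 27*6^2 = 256 + 972 = 1228
Delta = -16 * (1228) = -19648
Delta mod 23 = 17

Delta = 17 (mod 23)


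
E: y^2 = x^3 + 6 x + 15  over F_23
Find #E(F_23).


For each x in F_23, count y with y^2 = x^3 + 6 x + 15 mod 23:
  x = 2: RHS = 12, y in [9, 14]  -> 2 point(s)
  x = 5: RHS = 9, y in [3, 20]  -> 2 point(s)
  x = 7: RHS = 9, y in [3, 20]  -> 2 point(s)
  x = 8: RHS = 0, y in [0]  -> 1 point(s)
  x = 9: RHS = 16, y in [4, 19]  -> 2 point(s)
  x = 11: RHS = 9, y in [3, 20]  -> 2 point(s)
  x = 13: RHS = 13, y in [6, 17]  -> 2 point(s)
  x = 17: RHS = 16, y in [4, 19]  -> 2 point(s)
  x = 20: RHS = 16, y in [4, 19]  -> 2 point(s)
  x = 21: RHS = 18, y in [8, 15]  -> 2 point(s)
  x = 22: RHS = 8, y in [10, 13]  -> 2 point(s)
Affine points: 21. Add the point at infinity: total = 22.

#E(F_23) = 22


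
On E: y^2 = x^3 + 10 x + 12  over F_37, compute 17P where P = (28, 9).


k = 17 = 10001_2 (binary, LSB first: 10001)
Double-and-add from P = (28, 9):
  bit 0 = 1: acc = O + (28, 9) = (28, 9)
  bit 1 = 0: acc unchanged = (28, 9)
  bit 2 = 0: acc unchanged = (28, 9)
  bit 3 = 0: acc unchanged = (28, 9)
  bit 4 = 1: acc = (28, 9) + (18, 17) = (2, 22)

17P = (2, 22)


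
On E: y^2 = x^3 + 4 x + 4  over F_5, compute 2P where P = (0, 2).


Doubling: s = (3 x1^2 + a) / (2 y1)
s = (3*0^2 + 4) / (2*2) mod 5 = 1
x3 = s^2 - 2 x1 mod 5 = 1^2 - 2*0 = 1
y3 = s (x1 - x3) - y1 mod 5 = 1 * (0 - 1) - 2 = 2

2P = (1, 2)


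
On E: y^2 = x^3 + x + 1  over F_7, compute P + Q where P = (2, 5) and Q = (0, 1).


P != Q, so use the chord formula.
s = (y2 - y1) / (x2 - x1) = (3) / (5) mod 7 = 2
x3 = s^2 - x1 - x2 mod 7 = 2^2 - 2 - 0 = 2
y3 = s (x1 - x3) - y1 mod 7 = 2 * (2 - 2) - 5 = 2

P + Q = (2, 2)


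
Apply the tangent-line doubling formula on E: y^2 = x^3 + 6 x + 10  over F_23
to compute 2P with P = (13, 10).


Doubling: s = (3 x1^2 + a) / (2 y1)
s = (3*13^2 + 6) / (2*10) mod 23 = 13
x3 = s^2 - 2 x1 mod 23 = 13^2 - 2*13 = 5
y3 = s (x1 - x3) - y1 mod 23 = 13 * (13 - 5) - 10 = 2

2P = (5, 2)


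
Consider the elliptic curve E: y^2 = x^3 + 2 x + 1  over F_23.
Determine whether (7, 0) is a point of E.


Check whether y^2 = x^3 + 2 x + 1 (mod 23) for (x, y) = (7, 0).
LHS: y^2 = 0^2 mod 23 = 0
RHS: x^3 + 2 x + 1 = 7^3 + 2*7 + 1 mod 23 = 13
LHS != RHS

No, not on the curve


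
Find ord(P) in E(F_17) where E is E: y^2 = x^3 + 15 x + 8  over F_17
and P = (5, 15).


Compute successive multiples of P until we hit O:
  1P = (5, 15)
  2P = (16, 3)
  3P = (0, 12)
  4P = (11, 12)
  5P = (14, 15)
  6P = (15, 2)
  7P = (6, 5)
  8P = (4, 9)
  ... (continuing to 19P)
  19P = O

ord(P) = 19


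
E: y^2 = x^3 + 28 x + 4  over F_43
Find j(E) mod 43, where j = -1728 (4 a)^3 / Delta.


Delta = -16(4 a^3 + 27 b^2) mod 43 = 22
-1728 * (4 a)^3 = -1728 * (4*28)^3 mod 43 = 2
j = 2 * 22^(-1) mod 43 = 4

j = 4 (mod 43)


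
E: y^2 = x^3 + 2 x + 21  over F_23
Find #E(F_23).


For each x in F_23, count y with y^2 = x^3 + 2 x + 21 mod 23:
  x = 1: RHS = 1, y in [1, 22]  -> 2 point(s)
  x = 3: RHS = 8, y in [10, 13]  -> 2 point(s)
  x = 4: RHS = 1, y in [1, 22]  -> 2 point(s)
  x = 5: RHS = 18, y in [8, 15]  -> 2 point(s)
  x = 9: RHS = 9, y in [3, 20]  -> 2 point(s)
  x = 10: RHS = 6, y in [11, 12]  -> 2 point(s)
  x = 12: RHS = 2, y in [5, 18]  -> 2 point(s)
  x = 13: RHS = 13, y in [6, 17]  -> 2 point(s)
  x = 16: RHS = 9, y in [3, 20]  -> 2 point(s)
  x = 17: RHS = 0, y in [0]  -> 1 point(s)
  x = 18: RHS = 1, y in [1, 22]  -> 2 point(s)
  x = 19: RHS = 18, y in [8, 15]  -> 2 point(s)
  x = 21: RHS = 9, y in [3, 20]  -> 2 point(s)
  x = 22: RHS = 18, y in [8, 15]  -> 2 point(s)
Affine points: 27. Add the point at infinity: total = 28.

#E(F_23) = 28


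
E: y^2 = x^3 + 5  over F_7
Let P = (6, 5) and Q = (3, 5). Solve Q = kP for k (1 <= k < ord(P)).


Enumerate multiples of P until we hit Q = (3, 5):
  1P = (6, 5)
  2P = (3, 5)
Match found at i = 2.

k = 2


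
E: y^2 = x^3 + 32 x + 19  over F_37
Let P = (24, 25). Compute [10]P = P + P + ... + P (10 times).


k = 10 = 1010_2 (binary, LSB first: 0101)
Double-and-add from P = (24, 25):
  bit 0 = 0: acc unchanged = O
  bit 1 = 1: acc = O + (10, 9) = (10, 9)
  bit 2 = 0: acc unchanged = (10, 9)
  bit 3 = 1: acc = (10, 9) + (20, 36) = (8, 26)

10P = (8, 26)


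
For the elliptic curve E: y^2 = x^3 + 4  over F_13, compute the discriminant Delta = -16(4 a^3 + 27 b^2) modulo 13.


4 a^3 + 27 b^2 = 4*0^3 + 27*4^2 = 0 + 432 = 432
Delta = -16 * (432) = -6912
Delta mod 13 = 4

Delta = 4 (mod 13)


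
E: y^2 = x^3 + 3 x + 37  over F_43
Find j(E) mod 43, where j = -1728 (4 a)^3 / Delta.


Delta = -16(4 a^3 + 27 b^2) mod 43 = 6
-1728 * (4 a)^3 = -1728 * (4*3)^3 mod 43 = 22
j = 22 * 6^(-1) mod 43 = 18

j = 18 (mod 43)


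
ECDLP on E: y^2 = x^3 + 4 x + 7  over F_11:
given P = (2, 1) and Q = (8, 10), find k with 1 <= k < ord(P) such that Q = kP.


Enumerate multiples of P until we hit Q = (8, 10):
  1P = (2, 1)
  2P = (5, 8)
  3P = (7, 2)
  4P = (6, 7)
  5P = (8, 1)
  6P = (1, 10)
  7P = (1, 1)
  8P = (8, 10)
Match found at i = 8.

k = 8


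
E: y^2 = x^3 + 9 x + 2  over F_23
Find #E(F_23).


For each x in F_23, count y with y^2 = x^3 + 9 x + 2 mod 23:
  x = 0: RHS = 2, y in [5, 18]  -> 2 point(s)
  x = 1: RHS = 12, y in [9, 14]  -> 2 point(s)
  x = 11: RHS = 6, y in [11, 12]  -> 2 point(s)
  x = 13: RHS = 16, y in [4, 19]  -> 2 point(s)
  x = 15: RHS = 16, y in [4, 19]  -> 2 point(s)
  x = 17: RHS = 8, y in [10, 13]  -> 2 point(s)
  x = 18: RHS = 16, y in [4, 19]  -> 2 point(s)
Affine points: 14. Add the point at infinity: total = 15.

#E(F_23) = 15


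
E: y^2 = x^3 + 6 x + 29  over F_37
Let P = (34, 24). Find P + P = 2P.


Doubling: s = (3 x1^2 + a) / (2 y1)
s = (3*34^2 + 6) / (2*24) mod 37 = 3
x3 = s^2 - 2 x1 mod 37 = 3^2 - 2*34 = 15
y3 = s (x1 - x3) - y1 mod 37 = 3 * (34 - 15) - 24 = 33

2P = (15, 33)


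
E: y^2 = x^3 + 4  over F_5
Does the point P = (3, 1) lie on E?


Check whether y^2 = x^3 + 0 x + 4 (mod 5) for (x, y) = (3, 1).
LHS: y^2 = 1^2 mod 5 = 1
RHS: x^3 + 0 x + 4 = 3^3 + 0*3 + 4 mod 5 = 1
LHS = RHS

Yes, on the curve


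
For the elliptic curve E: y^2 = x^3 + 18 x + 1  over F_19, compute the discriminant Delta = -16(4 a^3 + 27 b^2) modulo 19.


4 a^3 + 27 b^2 = 4*18^3 + 27*1^2 = 23328 + 27 = 23355
Delta = -16 * (23355) = -373680
Delta mod 19 = 12

Delta = 12 (mod 19)


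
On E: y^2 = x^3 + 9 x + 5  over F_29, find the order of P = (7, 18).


Compute successive multiples of P until we hit O:
  1P = (7, 18)
  2P = (8, 26)
  3P = (20, 23)
  4P = (26, 26)
  5P = (21, 28)
  6P = (24, 3)
  7P = (5, 28)
  8P = (13, 12)
  ... (continuing to 37P)
  37P = O

ord(P) = 37


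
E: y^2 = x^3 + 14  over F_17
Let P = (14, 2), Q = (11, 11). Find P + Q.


P != Q, so use the chord formula.
s = (y2 - y1) / (x2 - x1) = (9) / (14) mod 17 = 14
x3 = s^2 - x1 - x2 mod 17 = 14^2 - 14 - 11 = 1
y3 = s (x1 - x3) - y1 mod 17 = 14 * (14 - 1) - 2 = 10

P + Q = (1, 10)


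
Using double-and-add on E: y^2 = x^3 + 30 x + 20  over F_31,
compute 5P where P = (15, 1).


k = 5 = 101_2 (binary, LSB first: 101)
Double-and-add from P = (15, 1):
  bit 0 = 1: acc = O + (15, 1) = (15, 1)
  bit 1 = 0: acc unchanged = (15, 1)
  bit 2 = 1: acc = (15, 1) + (16, 15) = (10, 7)

5P = (10, 7)


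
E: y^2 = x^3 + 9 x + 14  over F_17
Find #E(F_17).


For each x in F_17, count y with y^2 = x^3 + 9 x + 14 mod 17:
  x = 3: RHS = 0, y in [0]  -> 1 point(s)
  x = 9: RHS = 8, y in [5, 12]  -> 2 point(s)
  x = 10: RHS = 16, y in [4, 13]  -> 2 point(s)
  x = 11: RHS = 16, y in [4, 13]  -> 2 point(s)
  x = 13: RHS = 16, y in [4, 13]  -> 2 point(s)
  x = 16: RHS = 4, y in [2, 15]  -> 2 point(s)
Affine points: 11. Add the point at infinity: total = 12.

#E(F_17) = 12


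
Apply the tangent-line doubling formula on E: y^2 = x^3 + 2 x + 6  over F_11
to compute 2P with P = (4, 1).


Doubling: s = (3 x1^2 + a) / (2 y1)
s = (3*4^2 + 2) / (2*1) mod 11 = 3
x3 = s^2 - 2 x1 mod 11 = 3^2 - 2*4 = 1
y3 = s (x1 - x3) - y1 mod 11 = 3 * (4 - 1) - 1 = 8

2P = (1, 8)


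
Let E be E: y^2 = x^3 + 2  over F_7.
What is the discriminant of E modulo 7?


4 a^3 + 27 b^2 = 4*0^3 + 27*2^2 = 0 + 108 = 108
Delta = -16 * (108) = -1728
Delta mod 7 = 1

Delta = 1 (mod 7)


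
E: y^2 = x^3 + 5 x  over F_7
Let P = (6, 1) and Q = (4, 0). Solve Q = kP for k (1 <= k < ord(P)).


Enumerate multiples of P until we hit Q = (4, 0):
  1P = (6, 1)
  2P = (4, 0)
Match found at i = 2.

k = 2


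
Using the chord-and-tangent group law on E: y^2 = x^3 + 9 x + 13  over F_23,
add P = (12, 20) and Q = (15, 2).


P != Q, so use the chord formula.
s = (y2 - y1) / (x2 - x1) = (5) / (3) mod 23 = 17
x3 = s^2 - x1 - x2 mod 23 = 17^2 - 12 - 15 = 9
y3 = s (x1 - x3) - y1 mod 23 = 17 * (12 - 9) - 20 = 8

P + Q = (9, 8)


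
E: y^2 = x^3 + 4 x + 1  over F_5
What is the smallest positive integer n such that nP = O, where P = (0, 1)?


Compute successive multiples of P until we hit O:
  1P = (0, 1)
  2P = (4, 1)
  3P = (1, 4)
  4P = (3, 0)
  5P = (1, 1)
  6P = (4, 4)
  7P = (0, 4)
  8P = O

ord(P) = 8


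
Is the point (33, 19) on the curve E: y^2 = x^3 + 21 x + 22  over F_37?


Check whether y^2 = x^3 + 21 x + 22 (mod 37) for (x, y) = (33, 19).
LHS: y^2 = 19^2 mod 37 = 28
RHS: x^3 + 21 x + 22 = 33^3 + 21*33 + 22 mod 37 = 22
LHS != RHS

No, not on the curve


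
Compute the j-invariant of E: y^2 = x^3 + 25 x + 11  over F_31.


Delta = -16(4 a^3 + 27 b^2) mod 31 = 23
-1728 * (4 a)^3 = -1728 * (4*25)^3 mod 31 = 16
j = 16 * 23^(-1) mod 31 = 29

j = 29 (mod 31)


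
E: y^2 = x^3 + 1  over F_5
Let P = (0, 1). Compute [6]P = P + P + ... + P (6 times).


k = 6 = 110_2 (binary, LSB first: 011)
Double-and-add from P = (0, 1):
  bit 0 = 0: acc unchanged = O
  bit 1 = 1: acc = O + (0, 4) = (0, 4)
  bit 2 = 1: acc = (0, 4) + (0, 1) = O

6P = O


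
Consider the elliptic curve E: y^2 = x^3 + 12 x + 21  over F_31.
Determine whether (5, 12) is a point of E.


Check whether y^2 = x^3 + 12 x + 21 (mod 31) for (x, y) = (5, 12).
LHS: y^2 = 12^2 mod 31 = 20
RHS: x^3 + 12 x + 21 = 5^3 + 12*5 + 21 mod 31 = 20
LHS = RHS

Yes, on the curve


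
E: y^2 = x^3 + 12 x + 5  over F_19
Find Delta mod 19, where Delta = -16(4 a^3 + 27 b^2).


4 a^3 + 27 b^2 = 4*12^3 + 27*5^2 = 6912 + 675 = 7587
Delta = -16 * (7587) = -121392
Delta mod 19 = 18

Delta = 18 (mod 19)


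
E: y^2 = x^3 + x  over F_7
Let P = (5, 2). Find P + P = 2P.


Doubling: s = (3 x1^2 + a) / (2 y1)
s = (3*5^2 + 1) / (2*2) mod 7 = 5
x3 = s^2 - 2 x1 mod 7 = 5^2 - 2*5 = 1
y3 = s (x1 - x3) - y1 mod 7 = 5 * (5 - 1) - 2 = 4

2P = (1, 4)


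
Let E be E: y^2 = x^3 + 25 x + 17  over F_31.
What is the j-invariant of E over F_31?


Delta = -16(4 a^3 + 27 b^2) mod 31 = 18
-1728 * (4 a)^3 = -1728 * (4*25)^3 mod 31 = 16
j = 16 * 18^(-1) mod 31 = 25

j = 25 (mod 31)


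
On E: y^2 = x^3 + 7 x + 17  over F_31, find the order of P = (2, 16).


Compute successive multiples of P until we hit O:
  1P = (2, 16)
  2P = (16, 28)
  3P = (15, 26)
  4P = (30, 3)
  5P = (4, 27)
  6P = (1, 5)
  7P = (25, 10)
  8P = (22, 0)
  ... (continuing to 16P)
  16P = O

ord(P) = 16


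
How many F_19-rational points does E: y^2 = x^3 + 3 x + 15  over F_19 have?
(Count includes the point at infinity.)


For each x in F_19, count y with y^2 = x^3 + 3 x + 15 mod 19:
  x = 1: RHS = 0, y in [0]  -> 1 point(s)
  x = 8: RHS = 0, y in [0]  -> 1 point(s)
  x = 9: RHS = 11, y in [7, 12]  -> 2 point(s)
  x = 10: RHS = 0, y in [0]  -> 1 point(s)
  x = 11: RHS = 11, y in [7, 12]  -> 2 point(s)
  x = 13: RHS = 9, y in [3, 16]  -> 2 point(s)
  x = 16: RHS = 17, y in [6, 13]  -> 2 point(s)
  x = 17: RHS = 1, y in [1, 18]  -> 2 point(s)
  x = 18: RHS = 11, y in [7, 12]  -> 2 point(s)
Affine points: 15. Add the point at infinity: total = 16.

#E(F_19) = 16


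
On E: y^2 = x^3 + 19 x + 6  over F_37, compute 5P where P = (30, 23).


k = 5 = 101_2 (binary, LSB first: 101)
Double-and-add from P = (30, 23):
  bit 0 = 1: acc = O + (30, 23) = (30, 23)
  bit 1 = 0: acc unchanged = (30, 23)
  bit 2 = 1: acc = (30, 23) + (17, 32) = (15, 15)

5P = (15, 15)


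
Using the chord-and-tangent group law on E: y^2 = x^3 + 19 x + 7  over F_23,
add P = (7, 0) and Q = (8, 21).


P != Q, so use the chord formula.
s = (y2 - y1) / (x2 - x1) = (21) / (1) mod 23 = 21
x3 = s^2 - x1 - x2 mod 23 = 21^2 - 7 - 8 = 12
y3 = s (x1 - x3) - y1 mod 23 = 21 * (7 - 12) - 0 = 10

P + Q = (12, 10)


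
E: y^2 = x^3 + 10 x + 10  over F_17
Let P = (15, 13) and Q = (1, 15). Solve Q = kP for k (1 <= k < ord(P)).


Enumerate multiples of P until we hit Q = (1, 15):
  1P = (15, 13)
  2P = (2, 15)
  3P = (13, 5)
  4P = (5, 10)
  5P = (1, 15)
Match found at i = 5.

k = 5


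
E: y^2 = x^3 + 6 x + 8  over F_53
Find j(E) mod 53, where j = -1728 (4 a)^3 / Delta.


Delta = -16(4 a^3 + 27 b^2) mod 53 = 27
-1728 * (4 a)^3 = -1728 * (4*6)^3 mod 53 = 23
j = 23 * 27^(-1) mod 53 = 46

j = 46 (mod 53)


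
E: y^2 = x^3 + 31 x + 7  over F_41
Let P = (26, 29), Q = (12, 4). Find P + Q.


P != Q, so use the chord formula.
s = (y2 - y1) / (x2 - x1) = (16) / (27) mod 41 = 34
x3 = s^2 - x1 - x2 mod 41 = 34^2 - 26 - 12 = 11
y3 = s (x1 - x3) - y1 mod 41 = 34 * (26 - 11) - 29 = 30

P + Q = (11, 30)


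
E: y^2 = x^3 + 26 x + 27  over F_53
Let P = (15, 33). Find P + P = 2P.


Doubling: s = (3 x1^2 + a) / (2 y1)
s = (3*15^2 + 26) / (2*33) mod 53 = 5
x3 = s^2 - 2 x1 mod 53 = 5^2 - 2*15 = 48
y3 = s (x1 - x3) - y1 mod 53 = 5 * (15 - 48) - 33 = 14

2P = (48, 14)


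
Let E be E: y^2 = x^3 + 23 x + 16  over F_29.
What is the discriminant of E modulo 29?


4 a^3 + 27 b^2 = 4*23^3 + 27*16^2 = 48668 + 6912 = 55580
Delta = -16 * (55580) = -889280
Delta mod 29 = 5

Delta = 5 (mod 29)


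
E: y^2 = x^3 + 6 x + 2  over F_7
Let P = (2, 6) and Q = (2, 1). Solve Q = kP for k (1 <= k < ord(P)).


Enumerate multiples of P until we hit Q = (2, 1):
  1P = (2, 6)
  2P = (0, 4)
  3P = (6, 4)
  4P = (1, 4)
  5P = (1, 3)
  6P = (6, 3)
  7P = (0, 3)
  8P = (2, 1)
Match found at i = 8.

k = 8


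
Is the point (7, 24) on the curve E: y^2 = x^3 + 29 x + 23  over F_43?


Check whether y^2 = x^3 + 29 x + 23 (mod 43) for (x, y) = (7, 24).
LHS: y^2 = 24^2 mod 43 = 17
RHS: x^3 + 29 x + 23 = 7^3 + 29*7 + 23 mod 43 = 10
LHS != RHS

No, not on the curve


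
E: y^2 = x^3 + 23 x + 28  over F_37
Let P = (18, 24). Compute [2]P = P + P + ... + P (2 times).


k = 2 = 10_2 (binary, LSB first: 01)
Double-and-add from P = (18, 24):
  bit 0 = 0: acc unchanged = O
  bit 1 = 1: acc = O + (10, 0) = (10, 0)

2P = (10, 0)


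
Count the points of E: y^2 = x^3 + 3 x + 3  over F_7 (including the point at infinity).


For each x in F_7, count y with y^2 = x^3 + 3 x + 3 mod 7:
  x = 1: RHS = 0, y in [0]  -> 1 point(s)
  x = 3: RHS = 4, y in [2, 5]  -> 2 point(s)
  x = 4: RHS = 2, y in [3, 4]  -> 2 point(s)
Affine points: 5. Add the point at infinity: total = 6.

#E(F_7) = 6


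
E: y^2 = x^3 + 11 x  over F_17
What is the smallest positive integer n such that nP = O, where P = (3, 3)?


Compute successive multiples of P until we hit O:
  1P = (3, 3)
  2P = (2, 9)
  3P = (14, 12)
  4P = (15, 15)
  5P = (0, 0)
  6P = (15, 2)
  7P = (14, 5)
  8P = (2, 8)
  ... (continuing to 10P)
  10P = O

ord(P) = 10


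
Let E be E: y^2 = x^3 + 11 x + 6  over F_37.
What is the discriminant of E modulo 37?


4 a^3 + 27 b^2 = 4*11^3 + 27*6^2 = 5324 + 972 = 6296
Delta = -16 * (6296) = -100736
Delta mod 37 = 15

Delta = 15 (mod 37)


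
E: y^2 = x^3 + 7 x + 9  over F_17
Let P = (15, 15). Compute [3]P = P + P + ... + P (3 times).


k = 3 = 11_2 (binary, LSB first: 11)
Double-and-add from P = (15, 15):
  bit 0 = 1: acc = O + (15, 15) = (15, 15)
  bit 1 = 1: acc = (15, 15) + (0, 3) = (4, 4)

3P = (4, 4)


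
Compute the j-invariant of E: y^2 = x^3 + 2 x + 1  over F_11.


Delta = -16(4 a^3 + 27 b^2) mod 11 = 2
-1728 * (4 a)^3 = -1728 * (4*2)^3 mod 11 = 5
j = 5 * 2^(-1) mod 11 = 8

j = 8 (mod 11)


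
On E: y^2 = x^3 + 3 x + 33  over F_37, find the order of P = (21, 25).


Compute successive multiples of P until we hit O:
  1P = (21, 25)
  2P = (2, 26)
  3P = (18, 6)
  4P = (34, 16)
  5P = (7, 8)
  6P = (5, 5)
  7P = (1, 0)
  8P = (5, 32)
  ... (continuing to 14P)
  14P = O

ord(P) = 14


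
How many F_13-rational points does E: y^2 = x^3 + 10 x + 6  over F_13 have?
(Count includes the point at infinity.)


For each x in F_13, count y with y^2 = x^3 + 10 x + 6 mod 13:
  x = 1: RHS = 4, y in [2, 11]  -> 2 point(s)
  x = 5: RHS = 12, y in [5, 8]  -> 2 point(s)
  x = 6: RHS = 9, y in [3, 10]  -> 2 point(s)
  x = 7: RHS = 3, y in [4, 9]  -> 2 point(s)
  x = 8: RHS = 0, y in [0]  -> 1 point(s)
  x = 10: RHS = 1, y in [1, 12]  -> 2 point(s)
  x = 11: RHS = 4, y in [2, 11]  -> 2 point(s)
Affine points: 13. Add the point at infinity: total = 14.

#E(F_13) = 14
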